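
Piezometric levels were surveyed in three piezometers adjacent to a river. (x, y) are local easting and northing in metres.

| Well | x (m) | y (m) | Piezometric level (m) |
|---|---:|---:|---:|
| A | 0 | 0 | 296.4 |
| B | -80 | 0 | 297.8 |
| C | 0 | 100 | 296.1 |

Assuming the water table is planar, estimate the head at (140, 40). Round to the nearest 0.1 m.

∂h/∂x = (297.8 − 296.4) / (-80 − 0) = -0.01750
∂h/∂y = (296.1 − 296.4) / (100 − 0) = -0.003000
h(140, 40) = 296.4 + (-0.01750)·(140) + (-0.003000)·(40) = 296.4 -2.450 -0.120 = 293.830 m.

293.8 m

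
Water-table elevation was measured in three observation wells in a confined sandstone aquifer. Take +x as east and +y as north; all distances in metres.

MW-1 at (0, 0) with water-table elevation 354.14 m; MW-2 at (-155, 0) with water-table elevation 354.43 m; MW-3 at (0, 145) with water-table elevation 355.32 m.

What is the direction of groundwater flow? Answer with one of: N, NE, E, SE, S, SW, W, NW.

∂h/∂x = (354.43 − 354.14) / (-155 − 0) = -0.001871
∂h/∂y = (355.32 − 354.14) / (145 − 0) = +0.008138
Flow = −∇h = (+0.001871 east, -0.008138 north), which points south.

S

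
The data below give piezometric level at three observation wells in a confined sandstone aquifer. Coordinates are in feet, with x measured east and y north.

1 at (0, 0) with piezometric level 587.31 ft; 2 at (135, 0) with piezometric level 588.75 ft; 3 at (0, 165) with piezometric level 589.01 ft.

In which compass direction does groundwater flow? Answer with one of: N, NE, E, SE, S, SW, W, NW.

∂h/∂x = (588.75 − 587.31) / (135 − 0) = +0.01067
∂h/∂y = (589.01 − 587.31) / (165 − 0) = +0.01030
Flow = −∇h = (-0.01067 east, -0.01030 north), which points southwest.

SW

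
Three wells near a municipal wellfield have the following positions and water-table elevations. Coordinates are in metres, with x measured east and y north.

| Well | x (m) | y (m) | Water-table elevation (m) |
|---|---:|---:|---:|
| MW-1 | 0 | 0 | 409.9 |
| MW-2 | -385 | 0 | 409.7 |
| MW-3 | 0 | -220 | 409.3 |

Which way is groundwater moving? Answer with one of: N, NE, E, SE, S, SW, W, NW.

S

∂h/∂x = (409.7 − 409.9) / (-385 − 0) = +0.0005195
∂h/∂y = (409.3 − 409.9) / (-220 − 0) = +0.002727
Flow = −∇h = (-0.0005195 east, -0.002727 north), which points south.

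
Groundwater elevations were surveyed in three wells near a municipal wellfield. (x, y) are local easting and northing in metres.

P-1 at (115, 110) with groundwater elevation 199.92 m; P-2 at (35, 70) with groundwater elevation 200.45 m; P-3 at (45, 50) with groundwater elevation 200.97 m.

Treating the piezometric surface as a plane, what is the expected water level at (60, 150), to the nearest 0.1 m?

Differences from P-1: to P-2 (Δx, Δy, Δh) = (-80, -40, +0.53); to P-3 = (-70, -60, +1.05).
Determinant of the coordinate differences = (-80)·(-60) − (-70)·(-40) = 2000.
∂h/∂x = [(+0.53)·(-60) − (+1.05)·(-40)] / 2000 = +0.005100
∂h/∂y = [(-80)·(+1.05) − (-70)·(+0.53)] / 2000 = -0.02345
h(60, 150) = 199.92 + (+0.005100)·(-55) + (-0.02345)·(40) = 199.92 -0.281 -0.938 = 198.701 m.

198.7 m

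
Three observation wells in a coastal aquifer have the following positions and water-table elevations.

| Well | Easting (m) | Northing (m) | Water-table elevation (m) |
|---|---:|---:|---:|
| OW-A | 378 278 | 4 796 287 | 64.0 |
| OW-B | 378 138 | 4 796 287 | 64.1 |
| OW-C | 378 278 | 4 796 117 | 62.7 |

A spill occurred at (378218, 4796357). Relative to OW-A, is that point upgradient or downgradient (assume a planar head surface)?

upgradient

∂h/∂x = (64.1 − 64.0) / (378138 − 378278) = -0.0007143
∂h/∂y = (62.7 − 64.0) / (4796117 − 4796287) = +0.007647
Head at (378218, 4796357) = 64.0 + (-0.0007143)·(-60) + (+0.007647)·(70) = 64.58 m.
That is higher than the 64.0 m at OW-A, so the point is upgradient.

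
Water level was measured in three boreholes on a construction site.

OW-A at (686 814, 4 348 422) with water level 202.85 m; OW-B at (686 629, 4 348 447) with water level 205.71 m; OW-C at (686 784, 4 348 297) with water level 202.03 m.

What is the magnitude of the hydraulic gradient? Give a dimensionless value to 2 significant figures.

With h = a·x + b·y + c and OW-A as origin, the differences give:
  (-185)·a + 25·b = +2.86
  (-30)·a + (-125)·b = -0.82
Eliminate b (×(-125) and ×25, subtract): 23875·a = -337.000 → a = ∂h/∂x = -0.01412
Back-substitute: b = ∂h/∂y = +0.009948.
|∇h| = √(-0.01412² + 0.009948²) = 0.01727

0.017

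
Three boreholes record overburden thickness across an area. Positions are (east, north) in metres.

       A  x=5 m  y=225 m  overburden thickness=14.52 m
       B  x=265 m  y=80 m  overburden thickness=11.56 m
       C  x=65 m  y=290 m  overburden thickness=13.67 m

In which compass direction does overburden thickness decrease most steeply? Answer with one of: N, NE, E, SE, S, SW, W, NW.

E

Differences from A: to B (Δx, Δy, Δh) = (260, -145, -2.96); to C = (60, 65, -0.85).
Solve a·Δx + b·Δy = Δd: det = 260·65 − 60·(-145) = 25600.
∂d/∂x = [(-2.96)·65 − (-0.85)·(-145)] / 25600 = -0.01233
∂d/∂y = [260·(-0.85) − 60·(-2.96)] / 25600 = -0.001695
Steepest decrease is along −∇f = (+0.01233 E, +0.001695 N) → east.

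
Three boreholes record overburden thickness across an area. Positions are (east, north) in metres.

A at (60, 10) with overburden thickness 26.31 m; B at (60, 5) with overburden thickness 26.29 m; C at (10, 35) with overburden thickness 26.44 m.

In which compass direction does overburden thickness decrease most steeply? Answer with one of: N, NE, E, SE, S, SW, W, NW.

Three-point gradient (reference A): Δ to B = (0, -5, -0.02), Δ to C = (-50, 25, +0.13).
∂d/∂x = -0.0006000, ∂d/∂y = +0.004000 (det = -250).
Steepest decrease is along −∇f = (+0.0006000 E, -0.004000 N) → south.

S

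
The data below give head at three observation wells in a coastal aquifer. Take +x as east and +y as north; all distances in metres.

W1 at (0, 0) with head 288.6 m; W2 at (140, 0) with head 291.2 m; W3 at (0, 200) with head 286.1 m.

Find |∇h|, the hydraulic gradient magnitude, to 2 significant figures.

0.022

∂h/∂x = (291.2 − 288.6) / (140 − 0) = +0.01857
∂h/∂y = (286.1 − 288.6) / (200 − 0) = -0.01250
|∇h| = √(0.01857² + -0.01250²) = 0.02239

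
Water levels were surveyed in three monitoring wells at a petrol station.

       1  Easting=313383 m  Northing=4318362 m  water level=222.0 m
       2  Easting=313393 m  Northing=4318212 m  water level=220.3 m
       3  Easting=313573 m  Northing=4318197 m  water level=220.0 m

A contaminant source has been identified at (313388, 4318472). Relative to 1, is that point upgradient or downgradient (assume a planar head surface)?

With h = a·x + b·y + c and 1 as origin, the differences give:
  10·a + (-150)·b = -1.7
  190·a + (-165)·b = -2.0
Eliminate b (×(-165) and ×(-150), subtract): 26850·a = -19.50 → a = ∂h/∂x = -0.0007263
Back-substitute: b = ∂h/∂y = +0.01128.
Head at (313388, 4318472) = 222.0 + (-0.0007263)·(5) + (+0.01128)·(110) = 223.24 m.
That is higher than the 222.0 m at 1, so the point is upgradient.

upgradient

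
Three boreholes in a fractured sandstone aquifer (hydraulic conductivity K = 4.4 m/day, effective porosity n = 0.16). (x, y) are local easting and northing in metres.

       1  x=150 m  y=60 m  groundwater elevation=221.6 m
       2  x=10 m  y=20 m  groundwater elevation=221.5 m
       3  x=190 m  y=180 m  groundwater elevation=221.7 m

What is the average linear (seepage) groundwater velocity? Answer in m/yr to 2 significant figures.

8.5 m/yr

Three-point gradient (reference 1): Δ to 2 = (-140, -40, -0.1), Δ to 3 = (40, 120, +0.1).
∂h/∂x = +0.0005263, ∂h/∂y = +0.0006579 (det = -15200).
|∇h| = √(0.0005263² + 0.0006579²) = 0.0008425
Seepage velocity v = K·i/n = 4.4 × 0.0008425 / 0.16 = 0.02317 m/day = 8.463 m/yr.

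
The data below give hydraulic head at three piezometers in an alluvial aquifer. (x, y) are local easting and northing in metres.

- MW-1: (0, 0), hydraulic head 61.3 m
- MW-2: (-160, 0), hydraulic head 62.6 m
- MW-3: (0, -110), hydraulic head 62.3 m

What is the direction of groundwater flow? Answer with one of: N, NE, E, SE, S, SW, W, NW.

NE

∂h/∂x = (62.6 − 61.3) / (-160 − 0) = -0.008125
∂h/∂y = (62.3 − 61.3) / (-110 − 0) = -0.009091
Flow = −∇h = (+0.008125 east, +0.009091 north), which points northeast.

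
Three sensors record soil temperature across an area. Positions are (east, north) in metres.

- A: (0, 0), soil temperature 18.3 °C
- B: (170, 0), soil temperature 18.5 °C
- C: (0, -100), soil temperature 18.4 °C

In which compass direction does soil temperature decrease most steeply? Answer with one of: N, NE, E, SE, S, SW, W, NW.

∂T/∂x = (18.5 − 18.3) / (170 − 0) = +0.001176
∂T/∂y = (18.4 − 18.3) / (-100 − 0) = -0.0010000
Steepest decrease is along −∇f = (-0.001176 E, +0.0010000 N) → northwest.

NW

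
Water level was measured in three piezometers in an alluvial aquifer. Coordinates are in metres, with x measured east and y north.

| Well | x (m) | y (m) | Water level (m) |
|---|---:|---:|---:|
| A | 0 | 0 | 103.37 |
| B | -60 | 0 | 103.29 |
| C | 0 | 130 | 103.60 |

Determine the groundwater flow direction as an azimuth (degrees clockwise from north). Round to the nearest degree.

∂h/∂x = (103.29 − 103.37) / (-60 − 0) = +0.001333
∂h/∂y = (103.60 − 103.37) / (130 − 0) = +0.001769
Flow direction (−∇h) has components (-0.001333 E, -0.001769 N).
Azimuth = atan2(E, N) = atan2(-0.001333, -0.001769) = 217.0° ≈ 217°.

217°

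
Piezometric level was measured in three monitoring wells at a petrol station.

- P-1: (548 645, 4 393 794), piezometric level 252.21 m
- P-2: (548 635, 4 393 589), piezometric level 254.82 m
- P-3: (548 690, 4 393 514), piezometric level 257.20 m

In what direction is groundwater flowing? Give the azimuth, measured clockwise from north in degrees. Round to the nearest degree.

300°

With h = a·x + b·y + c and P-1 as origin, the differences give:
  (-10)·a + (-205)·b = +2.61
  45·a + (-280)·b = +4.99
Eliminate b (×(-280) and ×(-205), subtract): 12025·a = 292.150 → a = ∂h/∂x = +0.02430
Back-substitute: b = ∂h/∂y = -0.01392.
Flow direction (−∇h) has components (-0.02430 E, +0.01392 N).
Azimuth = atan2(E, N) = atan2(-0.02430, +0.01392) = 299.8° ≈ 300°.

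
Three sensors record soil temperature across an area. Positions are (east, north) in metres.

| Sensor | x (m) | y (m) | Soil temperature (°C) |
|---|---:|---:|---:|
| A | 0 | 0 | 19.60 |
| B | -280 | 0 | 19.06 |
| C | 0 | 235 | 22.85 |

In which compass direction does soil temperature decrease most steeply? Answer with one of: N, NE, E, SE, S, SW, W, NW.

S

∂T/∂x = (19.06 − 19.60) / (-280 − 0) = +0.001929
∂T/∂y = (22.85 − 19.60) / (235 − 0) = +0.01383
Steepest decrease is along −∇f = (-0.001929 E, -0.01383 N) → south.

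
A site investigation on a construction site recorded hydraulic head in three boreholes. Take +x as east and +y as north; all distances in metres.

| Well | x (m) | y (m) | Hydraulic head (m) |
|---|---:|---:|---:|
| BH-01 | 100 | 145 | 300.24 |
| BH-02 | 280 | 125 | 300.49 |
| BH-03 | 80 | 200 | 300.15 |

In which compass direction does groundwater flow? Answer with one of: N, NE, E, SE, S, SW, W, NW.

NW

Differences from BH-01: to BH-02 (Δx, Δy, Δh) = (180, -20, +0.25); to BH-03 = (-20, 55, -0.09).
Solve a·Δx + b·Δy = Δh: det = 180·55 − (-20)·(-20) = 9500.
∂h/∂x = [(+0.25)·55 − (-0.09)·(-20)] / 9500 = +0.001258
∂h/∂y = [180·(-0.09) − (-20)·(+0.25)] / 9500 = -0.001179
Flow = −∇h = (-0.001258 east, +0.001179 north), which points northwest.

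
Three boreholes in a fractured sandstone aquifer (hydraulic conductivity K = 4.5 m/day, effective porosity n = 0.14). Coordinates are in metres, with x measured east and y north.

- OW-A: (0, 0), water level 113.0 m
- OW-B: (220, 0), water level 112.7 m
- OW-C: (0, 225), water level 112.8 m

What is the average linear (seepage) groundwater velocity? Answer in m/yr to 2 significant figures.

19 m/yr

∂h/∂x = (112.7 − 113.0) / (220 − 0) = -0.001364
∂h/∂y = (112.8 − 113.0) / (225 − 0) = -0.0008889
|∇h| = √(-0.001364² + -0.0008889²) = 0.001628
Seepage velocity v = K·i/n = 4.5 × 0.001628 / 0.14 = 0.05233 m/day = 19.11 m/yr.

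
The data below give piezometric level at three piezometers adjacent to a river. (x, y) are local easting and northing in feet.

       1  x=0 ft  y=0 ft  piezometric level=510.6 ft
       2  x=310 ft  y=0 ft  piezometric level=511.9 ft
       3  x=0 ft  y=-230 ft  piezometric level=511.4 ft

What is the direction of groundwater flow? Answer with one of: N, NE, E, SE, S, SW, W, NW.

∂h/∂x = (511.9 − 510.6) / (310 − 0) = +0.004194
∂h/∂y = (511.4 − 510.6) / (-230 − 0) = -0.003478
Flow = −∇h = (-0.004194 east, +0.003478 north), which points northwest.

NW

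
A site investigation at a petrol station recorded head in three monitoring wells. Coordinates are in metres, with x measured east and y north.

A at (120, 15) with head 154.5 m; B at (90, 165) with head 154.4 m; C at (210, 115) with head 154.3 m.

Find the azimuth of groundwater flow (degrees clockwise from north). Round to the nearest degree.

Taking A as reference: B−A = (-30, 150, -0.1); C−A = (90, 100, -0.2).
Determinant of the coordinate differences = (-30)·100 − 90·150 = -16500.
∂h/∂x = [(-0.1)·100 − (-0.2)·150] / -16500 = -0.001212
∂h/∂y = [(-30)·(-0.2) − 90·(-0.1)] / -16500 = -0.0009091
Flow direction (−∇h) has components (+0.001212 E, +0.0009091 N).
Azimuth = atan2(E, N) = atan2(+0.001212, +0.0009091) = 53.1° ≈ 053°.

053°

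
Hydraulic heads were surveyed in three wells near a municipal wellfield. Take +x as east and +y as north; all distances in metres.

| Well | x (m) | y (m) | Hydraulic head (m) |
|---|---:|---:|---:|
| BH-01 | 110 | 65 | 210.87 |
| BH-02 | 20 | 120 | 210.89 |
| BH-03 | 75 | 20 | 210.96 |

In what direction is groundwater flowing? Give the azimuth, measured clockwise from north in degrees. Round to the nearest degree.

038°

Differences from BH-01: to BH-02 (Δx, Δy, Δh) = (-90, 55, +0.02); to BH-03 = (-35, -45, +0.09).
Solve a·Δx + b·Δy = Δh: det = (-90)·(-45) − (-35)·55 = 5975.
∂h/∂x = [(+0.02)·(-45) − (+0.09)·55] / 5975 = -0.0009791
∂h/∂y = [(-90)·(+0.09) − (-35)·(+0.02)] / 5975 = -0.001238
Flow direction (−∇h) has components (+0.0009791 E, +0.001238 N).
Azimuth = atan2(E, N) = atan2(+0.0009791, +0.001238) = 38.3° ≈ 038°.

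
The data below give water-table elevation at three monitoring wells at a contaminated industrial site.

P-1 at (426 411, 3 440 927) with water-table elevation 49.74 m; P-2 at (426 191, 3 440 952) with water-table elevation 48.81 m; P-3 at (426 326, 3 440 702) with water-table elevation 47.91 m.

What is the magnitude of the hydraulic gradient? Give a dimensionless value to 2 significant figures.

With h = a·x + b·y + c and P-1 as origin, the differences give:
  (-220)·a + 25·b = -0.93
  (-85)·a + (-225)·b = -1.83
Eliminate b (×(-225) and ×25, subtract): 51625·a = 255.000 → a = ∂h/∂x = +0.004939
Back-substitute: b = ∂h/∂y = +0.006267.
|∇h| = √(0.004939² + 0.006267²) = 0.007979

0.0080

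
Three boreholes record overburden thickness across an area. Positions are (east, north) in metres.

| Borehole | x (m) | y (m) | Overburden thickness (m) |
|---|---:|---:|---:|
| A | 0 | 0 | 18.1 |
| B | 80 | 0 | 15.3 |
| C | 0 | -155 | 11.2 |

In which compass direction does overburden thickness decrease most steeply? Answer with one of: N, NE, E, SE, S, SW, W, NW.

∂d/∂x = (15.3 − 18.1) / (80 − 0) = -0.03500
∂d/∂y = (11.2 − 18.1) / (-155 − 0) = +0.04452
Steepest decrease is along −∇f = (+0.03500 E, -0.04452 N) → southeast.

SE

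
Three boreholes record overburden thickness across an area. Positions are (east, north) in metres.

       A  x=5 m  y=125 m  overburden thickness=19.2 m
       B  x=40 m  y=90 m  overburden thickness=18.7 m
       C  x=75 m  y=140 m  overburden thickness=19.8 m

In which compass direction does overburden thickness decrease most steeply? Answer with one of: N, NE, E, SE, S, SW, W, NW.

With d = a·x + b·y + c and A as origin, the differences give:
  35·a + (-35)·b = -0.5
  70·a + 15·b = +0.6
Eliminate b (×15 and ×(-35), subtract): 2975·a = 13.50 → a = ∂d/∂x = +0.004538
Back-substitute: b = ∂d/∂y = +0.01882.
Steepest decrease is along −∇f = (-0.004538 E, -0.01882 N) → south.

S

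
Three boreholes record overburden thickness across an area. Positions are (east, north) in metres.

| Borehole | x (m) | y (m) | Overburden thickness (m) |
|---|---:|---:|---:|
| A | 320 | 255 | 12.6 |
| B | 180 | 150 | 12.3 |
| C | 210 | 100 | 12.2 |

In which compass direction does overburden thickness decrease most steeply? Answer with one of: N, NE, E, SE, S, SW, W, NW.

Differences from A: to B (Δx, Δy, Δh) = (-140, -105, -0.3); to C = (-110, -155, -0.4).
Determinant of the coordinate differences = (-140)·(-155) − (-110)·(-105) = 10150.
∂d/∂x = [(-0.3)·(-155) − (-0.4)·(-105)] / 10150 = +0.0004433
∂d/∂y = [(-140)·(-0.4) − (-110)·(-0.3)] / 10150 = +0.002266
Steepest decrease is along −∇f = (-0.0004433 E, -0.002266 N) → south.

S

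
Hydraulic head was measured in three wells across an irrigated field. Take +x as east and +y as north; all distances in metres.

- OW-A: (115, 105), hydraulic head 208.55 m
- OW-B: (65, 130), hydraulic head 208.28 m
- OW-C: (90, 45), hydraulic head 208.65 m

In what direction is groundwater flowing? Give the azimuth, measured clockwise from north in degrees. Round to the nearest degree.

311°

With h = a·x + b·y + c and OW-A as origin, the differences give:
  (-50)·a + 25·b = -0.27
  (-25)·a + (-60)·b = +0.10
Eliminate b (×(-60) and ×25, subtract): 3625·a = 13.700 → a = ∂h/∂x = +0.003779
Back-substitute: b = ∂h/∂y = -0.003241.
Flow direction (−∇h) has components (-0.003779 E, +0.003241 N).
Azimuth = atan2(E, N) = atan2(-0.003779, +0.003241) = 310.6° ≈ 311°.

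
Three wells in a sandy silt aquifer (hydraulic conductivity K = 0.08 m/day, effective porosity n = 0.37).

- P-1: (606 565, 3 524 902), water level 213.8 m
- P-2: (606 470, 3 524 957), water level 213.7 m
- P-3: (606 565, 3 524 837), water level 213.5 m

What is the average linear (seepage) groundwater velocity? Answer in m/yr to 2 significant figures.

With h = a·x + b·y + c and P-1 as origin, the differences give:
  (-95)·a + 55·b = -0.1
  0·a + (-65)·b = -0.3
Eliminate b (×(-65) and ×55, subtract): 6175·a = 23.00 → a = ∂h/∂x = +0.003725
Back-substitute: b = ∂h/∂y = +0.004615.
|∇h| = √(0.003725² + 0.004615²) = 0.005931
Seepage velocity v = K·i/n = 0.08 × 0.005931 / 0.37 = 0.001282 m/day = 0.4683 m/yr.

0.47 m/yr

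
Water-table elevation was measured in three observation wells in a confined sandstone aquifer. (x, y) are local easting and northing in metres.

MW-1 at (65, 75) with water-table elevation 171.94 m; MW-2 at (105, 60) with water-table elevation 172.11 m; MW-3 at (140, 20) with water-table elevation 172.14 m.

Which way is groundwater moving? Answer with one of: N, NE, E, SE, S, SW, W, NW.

SW

Differences from MW-1: to MW-2 (Δx, Δy, Δh) = (40, -15, +0.17); to MW-3 = (75, -55, +0.20).
Determinant of the coordinate differences = 40·(-55) − 75·(-15) = -1075.
∂h/∂x = [(+0.17)·(-55) − (+0.20)·(-15)] / -1075 = +0.005907
∂h/∂y = [40·(+0.20) − 75·(+0.17)] / -1075 = +0.004419
Flow = −∇h = (-0.005907 east, -0.004419 north), which points southwest.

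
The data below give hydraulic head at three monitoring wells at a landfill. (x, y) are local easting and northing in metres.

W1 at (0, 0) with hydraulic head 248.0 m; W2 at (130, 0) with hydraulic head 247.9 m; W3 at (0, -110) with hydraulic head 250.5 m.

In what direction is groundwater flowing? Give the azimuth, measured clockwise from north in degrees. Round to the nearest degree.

002°

∂h/∂x = (247.9 − 248.0) / (130 − 0) = -0.0007692
∂h/∂y = (250.5 − 248.0) / (-110 − 0) = -0.02273
Flow direction (−∇h) has components (+0.0007692 E, +0.02273 N).
Azimuth = atan2(E, N) = atan2(+0.0007692, +0.02273) = 1.9° ≈ 002°.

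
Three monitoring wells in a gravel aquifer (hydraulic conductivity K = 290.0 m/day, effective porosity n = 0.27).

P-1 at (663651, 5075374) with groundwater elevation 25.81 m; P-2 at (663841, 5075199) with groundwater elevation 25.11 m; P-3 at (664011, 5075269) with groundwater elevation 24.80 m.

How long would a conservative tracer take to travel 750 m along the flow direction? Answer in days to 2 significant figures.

250 days

Differences from P-1: to P-2 (Δx, Δy, Δh) = (190, -175, -0.70); to P-3 = (360, -105, -1.01).
Determinant of the coordinate differences = 190·(-105) − 360·(-175) = 43050.
∂h/∂x = [(-0.70)·(-105) − (-1.01)·(-175)] / 43050 = -0.002398
∂h/∂y = [190·(-1.01) − 360·(-0.70)] / 43050 = +0.001396
|∇h| = √(-0.002398² + 0.001396²) = 0.002775
Seepage velocity v = K·i/n = 290.0 × 0.002775 / 0.27 = 2.981 m/day.
t = 750 / 2.981 = 251.6 days.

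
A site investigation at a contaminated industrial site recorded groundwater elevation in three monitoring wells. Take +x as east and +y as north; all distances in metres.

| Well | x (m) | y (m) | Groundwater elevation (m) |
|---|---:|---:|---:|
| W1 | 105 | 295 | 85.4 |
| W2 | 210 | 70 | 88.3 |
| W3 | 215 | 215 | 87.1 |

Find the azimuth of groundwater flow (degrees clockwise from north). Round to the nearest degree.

Three-point gradient (reference W1): Δ to W2 = (105, -225, +2.9), Δ to W3 = (110, -80, +1.7).
∂h/∂x = +0.009205, ∂h/∂y = -0.008593 (det = 16350).
Flow direction (−∇h) has components (-0.009205 E, +0.008593 N).
Azimuth = atan2(E, N) = atan2(-0.009205, +0.008593) = 313.0° ≈ 313°.

313°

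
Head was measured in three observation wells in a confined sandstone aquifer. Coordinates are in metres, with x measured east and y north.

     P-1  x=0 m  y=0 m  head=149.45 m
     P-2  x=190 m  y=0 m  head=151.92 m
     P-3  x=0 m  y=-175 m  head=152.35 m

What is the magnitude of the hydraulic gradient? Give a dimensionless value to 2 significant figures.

0.021

∂h/∂x = (151.92 − 149.45) / (190 − 0) = +0.01300
∂h/∂y = (152.35 − 149.45) / (-175 − 0) = -0.01657
|∇h| = √(0.01300² + -0.01657²) = 0.02106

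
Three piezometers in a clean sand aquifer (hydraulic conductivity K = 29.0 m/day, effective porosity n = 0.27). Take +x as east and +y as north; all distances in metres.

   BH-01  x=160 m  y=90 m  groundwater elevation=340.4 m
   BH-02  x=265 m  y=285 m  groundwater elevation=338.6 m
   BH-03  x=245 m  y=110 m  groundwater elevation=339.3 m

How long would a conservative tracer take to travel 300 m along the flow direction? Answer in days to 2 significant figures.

220 days

Differences from BH-01: to BH-02 (Δx, Δy, Δh) = (105, 195, -1.8); to BH-03 = (85, 20, -1.1).
Determinant of the coordinate differences = 105·20 − 85·195 = -14475.
∂h/∂x = [(-1.8)·20 − (-1.1)·195] / -14475 = -0.01233
∂h/∂y = [105·(-1.1) − 85·(-1.8)] / -14475 = -0.002591
|∇h| = √(-0.01233² + -0.002591²) = 0.0126
Seepage velocity v = K·i/n = 29.0 × 0.0126 / 0.27 = 1.353 m/day.
t = 300 / 1.353 = 221.7 days.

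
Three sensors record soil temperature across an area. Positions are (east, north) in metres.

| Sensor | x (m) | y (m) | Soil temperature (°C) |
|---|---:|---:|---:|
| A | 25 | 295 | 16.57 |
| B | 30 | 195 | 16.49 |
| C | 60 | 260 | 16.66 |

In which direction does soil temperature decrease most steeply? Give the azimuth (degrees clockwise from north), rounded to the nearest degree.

Three-point gradient (reference A): Δ to B = (5, -100, -0.08), Δ to C = (35, -35, +0.09).
∂T/∂x = +0.003549, ∂T/∂y = +0.0009774 (det = 3325).
Steepest decrease is along −∇f: components (-0.003549 E, -0.0009774 N).
Azimuth = atan2(-0.003549, -0.0009774) = 254.6° ≈ 255°.

255°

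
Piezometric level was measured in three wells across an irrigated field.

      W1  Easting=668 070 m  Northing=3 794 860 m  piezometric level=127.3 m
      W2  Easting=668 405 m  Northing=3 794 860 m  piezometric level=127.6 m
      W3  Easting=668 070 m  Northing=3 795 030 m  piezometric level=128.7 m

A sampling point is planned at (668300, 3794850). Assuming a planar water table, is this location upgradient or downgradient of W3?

downgradient

∂h/∂x = (127.6 − 127.3) / (668405 − 668070) = +0.0008955
∂h/∂y = (128.7 − 127.3) / (3795030 − 3794860) = +0.008235
Head at (668300, 3794850) = 127.3 + (+0.0008955)·(230) + (+0.008235)·(-10) = 127.42 m.
That is lower than the 128.7 m at W3, so the point is downgradient.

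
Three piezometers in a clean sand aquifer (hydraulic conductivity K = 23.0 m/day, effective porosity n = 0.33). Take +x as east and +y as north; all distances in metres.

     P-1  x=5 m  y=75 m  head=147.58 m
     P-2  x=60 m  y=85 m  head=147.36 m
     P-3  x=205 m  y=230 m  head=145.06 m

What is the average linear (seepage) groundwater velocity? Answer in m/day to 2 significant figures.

Differences from P-1: to P-2 (Δx, Δy, Δh) = (55, 10, -0.22); to P-3 = (200, 155, -2.52).
Solve a·Δx + b·Δy = Δh: det = 55·155 − 200·10 = 6525.
∂h/∂x = [(-0.22)·155 − (-2.52)·10] / 6525 = -0.001364
∂h/∂y = [55·(-2.52) − 200·(-0.22)] / 6525 = -0.01450
|∇h| = √(-0.001364² + -0.01450²) = 0.01456
Seepage velocity v = K·i/n = 23.0 × 0.01456 / 0.33 = 1.015 m/day.

1.0 m/day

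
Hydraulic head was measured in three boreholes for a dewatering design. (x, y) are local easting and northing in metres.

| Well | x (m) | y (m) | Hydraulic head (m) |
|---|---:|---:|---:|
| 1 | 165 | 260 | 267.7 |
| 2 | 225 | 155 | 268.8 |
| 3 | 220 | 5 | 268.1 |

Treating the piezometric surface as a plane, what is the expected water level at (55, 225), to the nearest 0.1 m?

Taking 1 as reference: 2−1 = (60, -105, +1.1); 3−1 = (55, -255, +0.4).
Determinant of the coordinate differences = 60·(-255) − 55·(-105) = -9525.
∂h/∂x = [(+1.1)·(-255) − (+0.4)·(-105)] / -9525 = +0.02504
∂h/∂y = [60·(+0.4) − 55·(+1.1)] / -9525 = +0.003832
h(55, 225) = 267.7 + (+0.02504)·(-110) + (+0.003832)·(-35) = 267.7 -2.754 -0.134 = 264.812 m.

264.8 m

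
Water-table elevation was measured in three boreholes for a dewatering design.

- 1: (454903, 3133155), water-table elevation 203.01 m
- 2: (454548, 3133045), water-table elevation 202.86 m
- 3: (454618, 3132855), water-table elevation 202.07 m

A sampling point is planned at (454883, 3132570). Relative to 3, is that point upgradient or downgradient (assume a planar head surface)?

Differences from 1: to 2 (Δx, Δy, Δh) = (-355, -110, -0.15); to 3 = (-285, -300, -0.94).
Solve a·Δx + b·Δy = Δh: det = (-355)·(-300) − (-285)·(-110) = 75150.
∂h/∂x = [(-0.15)·(-300) − (-0.94)·(-110)] / 75150 = -0.0007771
∂h/∂y = [(-355)·(-0.94) − (-285)·(-0.15)] / 75150 = +0.003872
Head at (454883, 3132570) = 203.01 + (-0.0007771)·(-20) + (+0.003872)·(-585) = 200.76 m.
That is lower than the 202.07 m at 3, so the point is downgradient.

downgradient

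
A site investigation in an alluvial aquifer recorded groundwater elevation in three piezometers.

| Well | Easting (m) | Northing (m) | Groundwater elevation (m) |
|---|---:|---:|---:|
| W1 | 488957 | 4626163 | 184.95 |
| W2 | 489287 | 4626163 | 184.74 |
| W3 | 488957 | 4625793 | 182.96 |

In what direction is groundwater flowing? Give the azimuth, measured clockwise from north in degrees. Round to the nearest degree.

173°

∂h/∂x = (184.74 − 184.95) / (489287 − 488957) = -0.0006364
∂h/∂y = (182.96 − 184.95) / (4625793 − 4626163) = +0.005378
Flow direction (−∇h) has components (+0.0006364 E, -0.005378 N).
Azimuth = atan2(E, N) = atan2(+0.0006364, -0.005378) = 173.3° ≈ 173°.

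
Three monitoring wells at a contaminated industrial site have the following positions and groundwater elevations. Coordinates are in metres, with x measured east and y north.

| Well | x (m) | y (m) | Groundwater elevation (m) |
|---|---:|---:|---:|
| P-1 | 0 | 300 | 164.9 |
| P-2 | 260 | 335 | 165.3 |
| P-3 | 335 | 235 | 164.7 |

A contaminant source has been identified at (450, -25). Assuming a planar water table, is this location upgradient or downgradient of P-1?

With h = a·x + b·y + c and P-1 as origin, the differences give:
  260·a + 35·b = +0.4
  335·a + (-65)·b = -0.2
Eliminate b (×(-65) and ×35, subtract): -28625·a = -19.00 → a = ∂h/∂x = +0.0006638
Back-substitute: b = ∂h/∂y = +0.006498.
Head at (450, -25) = 164.9 + (+0.0006638)·(450) + (+0.006498)·(-325) = 163.09 m.
That is lower than the 164.9 m at P-1, so the point is downgradient.

downgradient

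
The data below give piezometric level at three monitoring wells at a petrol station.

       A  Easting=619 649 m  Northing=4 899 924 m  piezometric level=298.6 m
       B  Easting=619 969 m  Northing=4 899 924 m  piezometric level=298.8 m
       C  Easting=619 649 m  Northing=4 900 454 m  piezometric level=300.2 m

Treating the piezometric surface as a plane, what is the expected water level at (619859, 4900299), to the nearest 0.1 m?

∂h/∂x = (298.8 − 298.6) / (619969 − 619649) = +0.0006250
∂h/∂y = (300.2 − 298.6) / (4900454 − 4899924) = +0.003019
h(619859, 4900299) = 298.6 + (+0.0006250)·(210) + (+0.003019)·(375) = 298.6 +0.131 +1.132 = 299.863 m.

299.9 m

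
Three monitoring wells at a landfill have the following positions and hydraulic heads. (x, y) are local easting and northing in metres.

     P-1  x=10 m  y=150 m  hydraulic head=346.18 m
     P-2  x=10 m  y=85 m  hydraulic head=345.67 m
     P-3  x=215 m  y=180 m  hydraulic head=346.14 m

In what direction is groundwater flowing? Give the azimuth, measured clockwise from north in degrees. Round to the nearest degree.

With h = a·x + b·y + c and P-1 as origin, the differences give:
  0·a + (-65)·b = -0.51
  205·a + 30·b = -0.04
Eliminate b (×30 and ×(-65), subtract): 13325·a = -17.900 → a = ∂h/∂x = -0.001343
Back-substitute: b = ∂h/∂y = +0.007846.
Flow direction (−∇h) has components (+0.001343 E, -0.007846 N).
Azimuth = atan2(E, N) = atan2(+0.001343, -0.007846) = 170.3° ≈ 170°.

170°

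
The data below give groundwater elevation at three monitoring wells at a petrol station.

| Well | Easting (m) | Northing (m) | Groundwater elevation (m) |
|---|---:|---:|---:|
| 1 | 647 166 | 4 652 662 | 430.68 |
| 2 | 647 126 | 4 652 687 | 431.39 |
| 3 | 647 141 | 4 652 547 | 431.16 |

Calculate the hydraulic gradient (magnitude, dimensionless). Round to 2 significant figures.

0.018

Taking 1 as reference: 2−1 = (-40, 25, +0.71); 3−1 = (-25, -115, +0.48).
Solve a·Δx + b·Δy = Δh: det = (-40)·(-115) − (-25)·25 = 5225.
∂h/∂x = [(+0.71)·(-115) − (+0.48)·25] / 5225 = -0.01792
∂h/∂y = [(-40)·(+0.48) − (-25)·(+0.71)] / 5225 = -0.0002775
|∇h| = √(-0.01792² + -0.0002775²) = 0.01792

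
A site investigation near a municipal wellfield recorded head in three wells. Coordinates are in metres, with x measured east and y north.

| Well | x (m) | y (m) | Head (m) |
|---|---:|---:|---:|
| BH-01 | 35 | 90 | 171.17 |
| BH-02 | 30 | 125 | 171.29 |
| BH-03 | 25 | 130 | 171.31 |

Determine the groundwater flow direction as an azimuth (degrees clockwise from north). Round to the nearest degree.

Differences from BH-01: to BH-02 (Δx, Δy, Δh) = (-5, 35, +0.12); to BH-03 = (-10, 40, +0.14).
Determinant of the coordinate differences = (-5)·40 − (-10)·35 = 150.
∂h/∂x = [(+0.12)·40 − (+0.14)·35] / 150 = -0.0006667
∂h/∂y = [(-5)·(+0.14) − (-10)·(+0.12)] / 150 = +0.003333
Flow direction (−∇h) has components (+0.0006667 E, -0.003333 N).
Azimuth = atan2(E, N) = atan2(+0.0006667, -0.003333) = 168.7° ≈ 169°.

169°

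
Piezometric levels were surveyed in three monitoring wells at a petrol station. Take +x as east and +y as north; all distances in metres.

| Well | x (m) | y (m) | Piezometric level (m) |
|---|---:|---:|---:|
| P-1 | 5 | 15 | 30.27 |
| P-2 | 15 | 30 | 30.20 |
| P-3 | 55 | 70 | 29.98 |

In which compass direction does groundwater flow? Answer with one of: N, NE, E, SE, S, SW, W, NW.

With h = a·x + b·y + c and P-1 as origin, the differences give:
  10·a + 15·b = -0.07
  50·a + 55·b = -0.29
Eliminate b (×55 and ×15, subtract): -200·a = 0.500 → a = ∂h/∂x = -0.002500
Back-substitute: b = ∂h/∂y = -0.003000.
Flow = −∇h = (+0.002500 east, +0.003000 north), which points northeast.

NE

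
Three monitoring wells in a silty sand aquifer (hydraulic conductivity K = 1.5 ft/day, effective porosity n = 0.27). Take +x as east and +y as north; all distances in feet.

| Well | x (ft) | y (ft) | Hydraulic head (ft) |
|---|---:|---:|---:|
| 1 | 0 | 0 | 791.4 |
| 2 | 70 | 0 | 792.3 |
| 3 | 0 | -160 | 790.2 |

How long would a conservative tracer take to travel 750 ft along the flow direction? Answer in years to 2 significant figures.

25 years

∂h/∂x = (792.3 − 791.4) / (70 − 0) = +0.01286
∂h/∂y = (790.2 − 791.4) / (-160 − 0) = +0.007500
|∇h| = √(0.01286² + 0.007500²) = 0.01489
Seepage velocity v = K·i/n = 1.5 × 0.01489 / 0.27 = 0.08272 ft/day.
t = 750 / 0.08272 = 9067 days = 24.8 years.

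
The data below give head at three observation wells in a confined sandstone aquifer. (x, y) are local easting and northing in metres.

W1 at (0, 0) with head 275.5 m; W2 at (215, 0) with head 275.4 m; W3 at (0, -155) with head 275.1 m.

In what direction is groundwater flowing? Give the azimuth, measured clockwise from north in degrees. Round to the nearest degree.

∂h/∂x = (275.4 − 275.5) / (215 − 0) = -0.0004651
∂h/∂y = (275.1 − 275.5) / (-155 − 0) = +0.002581
Flow direction (−∇h) has components (+0.0004651 E, -0.002581 N).
Azimuth = atan2(E, N) = atan2(+0.0004651, -0.002581) = 169.8° ≈ 170°.

170°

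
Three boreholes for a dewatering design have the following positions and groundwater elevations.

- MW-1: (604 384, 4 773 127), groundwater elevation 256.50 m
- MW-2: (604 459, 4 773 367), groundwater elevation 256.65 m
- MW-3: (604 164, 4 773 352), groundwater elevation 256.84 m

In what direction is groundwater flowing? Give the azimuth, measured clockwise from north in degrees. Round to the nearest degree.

141°

With h = a·x + b·y + c and MW-1 as origin, the differences give:
  75·a + 240·b = +0.15
  (-220)·a + 225·b = +0.34
Eliminate b (×225 and ×240, subtract): 69675·a = -47.850 → a = ∂h/∂x = -0.0006868
Back-substitute: b = ∂h/∂y = +0.0008396.
Flow direction (−∇h) has components (+0.0006868 E, -0.0008396 N).
Azimuth = atan2(E, N) = atan2(+0.0006868, -0.0008396) = 140.7° ≈ 141°.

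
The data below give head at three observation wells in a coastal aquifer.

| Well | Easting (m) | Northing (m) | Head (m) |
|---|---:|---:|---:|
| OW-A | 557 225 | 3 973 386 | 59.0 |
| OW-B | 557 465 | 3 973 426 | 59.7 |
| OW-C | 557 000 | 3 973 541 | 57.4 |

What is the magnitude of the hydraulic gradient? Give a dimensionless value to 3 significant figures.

Taking OW-A as reference: OW-B−OW-A = (240, 40, +0.7); OW-C−OW-A = (-225, 155, -1.6).
Determinant of the coordinate differences = 240·155 − (-225)·40 = 46200.
∂h/∂x = [(+0.7)·155 − (-1.6)·40] / 46200 = +0.003734
∂h/∂y = [240·(-1.6) − (-225)·(+0.7)] / 46200 = -0.004903
|∇h| = √(0.003734² + -0.004903²) = 0.006163

0.00616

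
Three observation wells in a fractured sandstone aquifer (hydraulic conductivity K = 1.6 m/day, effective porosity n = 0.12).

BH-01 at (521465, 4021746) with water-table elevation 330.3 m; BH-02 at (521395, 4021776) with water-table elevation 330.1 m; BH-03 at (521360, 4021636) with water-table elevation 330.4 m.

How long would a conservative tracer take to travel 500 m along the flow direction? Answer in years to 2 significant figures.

33 years

Three-point gradient (reference BH-01): Δ to BH-02 = (-70, 30, -0.2), Δ to BH-03 = (-105, -110, +0.1).
∂h/∂x = +0.001751, ∂h/∂y = -0.002581 (det = 10850).
|∇h| = √(0.001751² + -0.002581²) = 0.003119
Seepage velocity v = K·i/n = 1.6 × 0.003119 / 0.12 = 0.04159 m/day.
t = 500 / 0.04159 = 1.202e+04 days = 32.9 years.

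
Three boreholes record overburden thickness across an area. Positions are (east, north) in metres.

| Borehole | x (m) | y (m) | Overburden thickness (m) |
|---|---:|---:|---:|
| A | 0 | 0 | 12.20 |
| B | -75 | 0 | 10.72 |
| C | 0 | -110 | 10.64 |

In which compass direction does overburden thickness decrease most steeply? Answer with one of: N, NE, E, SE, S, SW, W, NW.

∂d/∂x = (10.72 − 12.20) / (-75 − 0) = +0.01973
∂d/∂y = (10.64 − 12.20) / (-110 − 0) = +0.01418
Steepest decrease is along −∇f = (-0.01973 E, -0.01418 N) → southwest.

SW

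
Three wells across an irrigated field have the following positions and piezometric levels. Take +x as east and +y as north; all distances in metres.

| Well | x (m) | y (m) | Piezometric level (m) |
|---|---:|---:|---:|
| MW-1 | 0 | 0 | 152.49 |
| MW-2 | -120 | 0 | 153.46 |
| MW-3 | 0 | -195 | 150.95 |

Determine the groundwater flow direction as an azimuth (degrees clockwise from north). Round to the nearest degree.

134°

∂h/∂x = (153.46 − 152.49) / (-120 − 0) = -0.008083
∂h/∂y = (150.95 − 152.49) / (-195 − 0) = +0.007897
Flow direction (−∇h) has components (+0.008083 E, -0.007897 N).
Azimuth = atan2(E, N) = atan2(+0.008083, -0.007897) = 134.3° ≈ 134°.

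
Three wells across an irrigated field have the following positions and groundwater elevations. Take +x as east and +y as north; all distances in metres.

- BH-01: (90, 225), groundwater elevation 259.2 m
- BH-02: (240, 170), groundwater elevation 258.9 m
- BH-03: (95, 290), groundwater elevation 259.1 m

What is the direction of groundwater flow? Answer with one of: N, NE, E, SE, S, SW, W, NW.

Taking BH-01 as reference: BH-02−BH-01 = (150, -55, -0.3); BH-03−BH-01 = (5, 65, -0.1).
Determinant of the coordinate differences = 150·65 − 5·(-55) = 10025.
∂h/∂x = [(-0.3)·65 − (-0.1)·(-55)] / 10025 = -0.002494
∂h/∂y = [150·(-0.1) − 5·(-0.3)] / 10025 = -0.001347
Flow = −∇h = (+0.002494 east, +0.001347 north), which points northeast.

NE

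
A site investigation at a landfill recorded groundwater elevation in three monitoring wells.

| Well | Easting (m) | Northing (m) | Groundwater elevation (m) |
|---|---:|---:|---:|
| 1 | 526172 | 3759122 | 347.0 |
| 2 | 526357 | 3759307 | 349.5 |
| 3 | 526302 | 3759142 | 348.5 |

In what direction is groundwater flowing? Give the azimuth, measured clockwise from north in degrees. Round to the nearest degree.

258°

Three-point gradient (reference 1): Δ to 2 = (185, 185, +2.5), Δ to 3 = (130, 20, +1.5).
∂h/∂x = +0.01118, ∂h/∂y = +0.002334 (det = -20350).
Flow direction (−∇h) has components (-0.01118 E, -0.002334 N).
Azimuth = atan2(E, N) = atan2(-0.01118, -0.002334) = 258.2° ≈ 258°.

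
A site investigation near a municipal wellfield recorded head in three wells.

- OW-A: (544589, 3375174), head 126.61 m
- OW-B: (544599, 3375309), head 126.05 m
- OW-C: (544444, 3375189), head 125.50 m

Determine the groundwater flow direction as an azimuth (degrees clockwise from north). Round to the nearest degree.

303°

Differences from OW-A: to OW-B (Δx, Δy, Δh) = (10, 135, -0.56); to OW-C = (-145, 15, -1.11).
Solve a·Δx + b·Δy = Δh: det = 10·15 − (-145)·135 = 19725.
∂h/∂x = [(-0.56)·15 − (-1.11)·135] / 19725 = +0.007171
∂h/∂y = [10·(-1.11) − (-145)·(-0.56)] / 19725 = -0.004679
Flow direction (−∇h) has components (-0.007171 E, +0.004679 N).
Azimuth = atan2(E, N) = atan2(-0.007171, +0.004679) = 303.1° ≈ 303°.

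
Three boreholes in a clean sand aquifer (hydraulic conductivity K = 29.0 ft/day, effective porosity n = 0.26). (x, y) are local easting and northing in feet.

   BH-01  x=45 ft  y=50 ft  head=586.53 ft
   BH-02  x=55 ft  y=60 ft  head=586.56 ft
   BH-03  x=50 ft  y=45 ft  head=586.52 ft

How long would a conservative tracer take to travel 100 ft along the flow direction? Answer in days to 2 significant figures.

350 days

Differences from BH-01: to BH-02 (Δx, Δy, Δh) = (10, 10, +0.03); to BH-03 = (5, -5, -0.01).
Determinant of the coordinate differences = 10·(-5) − 5·10 = -100.
∂h/∂x = [(+0.03)·(-5) − (-0.01)·10] / -100 = +0.0005000
∂h/∂y = [10·(-0.01) − 5·(+0.03)] / -100 = +0.002500
|∇h| = √(0.0005000² + 0.002500²) = 0.00255
Seepage velocity v = K·i/n = 29.0 × 0.00255 / 0.26 = 0.2844 ft/day.
t = 100 / 0.2844 = 351.6 days.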